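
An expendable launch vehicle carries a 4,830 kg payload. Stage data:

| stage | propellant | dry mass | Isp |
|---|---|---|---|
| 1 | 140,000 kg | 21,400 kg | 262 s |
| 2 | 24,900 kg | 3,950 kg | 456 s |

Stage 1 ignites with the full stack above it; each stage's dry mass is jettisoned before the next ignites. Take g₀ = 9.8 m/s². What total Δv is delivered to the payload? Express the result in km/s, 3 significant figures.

Δv ≈ 9.26 km/s

Ignition mass of stage 1 = 140,000+21,400 + 24,900+3,950 + 4,830 = 195,080 kg.
Stage 1: m₀ = 195,080 kg, m_f = 195,080 − 140,000 = 55,080 kg; Δv = 262×9.8×ln(3.542) = 2567.6×1.2646 ≈ 3247 m/s.
Stage 2: m₀ = 33,680 kg, m_f = 33,680 − 24,900 = 8,780 kg; Δv = 456×9.8×ln(3.836) = 4468.8×1.3444 ≈ 6008 m/s.
Total Δv = 3247 + 6008 = 9255 m/s.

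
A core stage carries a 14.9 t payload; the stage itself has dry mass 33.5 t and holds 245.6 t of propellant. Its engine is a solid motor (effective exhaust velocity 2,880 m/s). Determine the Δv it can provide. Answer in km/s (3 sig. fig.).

Δv ≈ 5.20 km/s

m₀ = payload + dry + propellant = 14.9 + 33.5 + 245.6 = 294 t.
m_f = payload + dry = 14.9 + 33.5 = 48.4 t.
Δv = v_e · ln(m₀/m_f) = 2880.0 × ln(6.074) = 2880.0 × 1.8041 ≈ 5195.8 m/s.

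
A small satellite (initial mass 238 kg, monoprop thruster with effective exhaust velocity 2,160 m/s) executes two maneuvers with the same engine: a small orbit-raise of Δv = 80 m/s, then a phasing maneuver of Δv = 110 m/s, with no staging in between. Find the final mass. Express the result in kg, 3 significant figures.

After the first burn: m = 238 × exp(−80/2160.0) = 238 × 0.96364 = 229.346 kg.
After the second burn: m = 229.346 × exp(−110/2160.0) = 229.346 × 0.95035 = 217.959 kg.

final mass ≈ 218 kg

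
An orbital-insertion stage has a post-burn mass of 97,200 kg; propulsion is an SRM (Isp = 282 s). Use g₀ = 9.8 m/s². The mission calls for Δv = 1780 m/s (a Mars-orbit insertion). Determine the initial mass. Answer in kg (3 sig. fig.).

v_e = Isp · g₀ = 282 × 9.8 = 2763.6 m/s.
Using Δv = v_e ln(m₀/m_f): m₀/m_f = exp(Δv / v_e) = exp(1780 / 2763.6) = exp(0.6441) = 1.9042.
m₀ = m_f × 1.9042 = 97,200 × 1.9042 = 185,088 kg.

initial mass ≈ 185000 kg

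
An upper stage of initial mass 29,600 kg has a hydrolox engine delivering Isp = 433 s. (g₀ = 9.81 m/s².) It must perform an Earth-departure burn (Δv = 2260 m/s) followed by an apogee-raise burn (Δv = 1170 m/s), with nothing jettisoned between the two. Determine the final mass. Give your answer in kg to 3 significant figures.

final mass ≈ 13200 kg

v_e = Isp · g₀ = 433 × 9.81 = 4247.7 m/s.
After the first burn: m = 29600 × exp(−2260/4247.7) = 29600 × 0.58740 = 17,387 kg.
After the second burn: m = 17,387 × exp(−1170/4247.7) = 17,387 × 0.75924 = 13,200.9 kg.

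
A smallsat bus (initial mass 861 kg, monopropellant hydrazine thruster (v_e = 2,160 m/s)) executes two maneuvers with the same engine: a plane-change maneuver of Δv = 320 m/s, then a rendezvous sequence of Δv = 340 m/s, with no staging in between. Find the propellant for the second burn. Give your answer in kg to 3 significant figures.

propellant for the second burn ≈ 108 kg

After the first burn: m = 861 × exp(−320/2160.0) = 861 × 0.86230 = 742.44 kg.
After the second burn: m = 742.44 × exp(−340/2160.0) = 742.44 × 0.85436 = 634.311 kg.
Second-burn propellant = 742.44 − 634.311 = 108.129 kg.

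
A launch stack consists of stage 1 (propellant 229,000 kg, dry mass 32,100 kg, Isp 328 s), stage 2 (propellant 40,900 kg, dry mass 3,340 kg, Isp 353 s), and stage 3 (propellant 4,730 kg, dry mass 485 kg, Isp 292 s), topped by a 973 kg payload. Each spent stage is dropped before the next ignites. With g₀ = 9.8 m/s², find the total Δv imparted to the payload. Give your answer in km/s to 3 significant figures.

Δv ≈ 14.2 km/s

Ignition mass of stage 1 = 229,000+32,100 + 40,900+3,340 + 4,730+485 + 973 = 311,528 kg.
Stage 1: m₀ = 311,528 kg, m_f = 311,528 − 229,000 = 82,528 kg; Δv = 328×9.8×ln(3.775) = 3214.4×1.3284 ≈ 4270 m/s.
Stage 2: m₀ = 50,428 kg, m_f = 50,428 − 40,900 = 9,528 kg; Δv = 353×9.8×ln(5.293) = 3459.4×1.6663 ≈ 5764 m/s.
Stage 3: m₀ = 6,188 kg, m_f = 6,188 − 4,730 = 1,458 kg; Δv = 292×9.8×ln(4.244) = 2861.6×1.4455 ≈ 4137 m/s.
Total Δv = 4270 + 5764 + 4137 = 14171 m/s.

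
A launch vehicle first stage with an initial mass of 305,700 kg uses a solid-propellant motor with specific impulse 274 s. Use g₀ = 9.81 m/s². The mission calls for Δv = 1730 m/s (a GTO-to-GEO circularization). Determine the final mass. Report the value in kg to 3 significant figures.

v_e = Isp · g₀ = 274 × 9.81 = 2687.9 m/s.
m₀/m_f = exp(Δv / v_e) = exp(1730 / 2687.9) = exp(0.6436) = 1.9034.
m_f = m₀ / 1.9034 = 305,700 / 1.9034 = 160,607 kg.

final mass ≈ 161000 kg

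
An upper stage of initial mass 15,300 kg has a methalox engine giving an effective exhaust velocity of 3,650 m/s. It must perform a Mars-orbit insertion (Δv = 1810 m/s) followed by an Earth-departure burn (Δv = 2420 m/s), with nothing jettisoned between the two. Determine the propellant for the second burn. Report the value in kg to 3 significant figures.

propellant for the second burn ≈ 4520 kg

After the first burn: m = 15300 × exp(−1810/3650.0) = 15300 × 0.60903 = 9,318.16 kg.
After the second burn: m = 9,318.16 × exp(−2420/3650.0) = 9,318.16 × 0.51530 = 4,801.65 kg.
Second-burn propellant = 9,318.16 − 4,801.65 = 4,516.51 kg.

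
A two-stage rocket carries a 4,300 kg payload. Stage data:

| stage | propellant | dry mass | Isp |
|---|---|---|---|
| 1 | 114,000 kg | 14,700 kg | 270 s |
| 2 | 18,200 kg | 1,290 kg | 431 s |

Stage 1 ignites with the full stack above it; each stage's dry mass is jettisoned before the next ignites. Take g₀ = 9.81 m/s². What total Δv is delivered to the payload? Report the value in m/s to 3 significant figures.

Δv ≈ 9770 m/s

Ignition mass of stage 1 = 114,000+14,700 + 18,200+1,290 + 4,300 = 152,490 kg.
Stage 1: m₀ = 152,490 kg, m_f = 152,490 − 114,000 = 38,490 kg; Δv = 270×9.81×ln(3.962) = 2648.7×1.3767 ≈ 3646 m/s.
Stage 2: m₀ = 23,790 kg, m_f = 23,790 − 18,200 = 5,590 kg; Δv = 431×9.81×ln(4.256) = 4228.1×1.4483 ≈ 6124 m/s.
Total Δv = 3646 + 6124 = 9770 m/s.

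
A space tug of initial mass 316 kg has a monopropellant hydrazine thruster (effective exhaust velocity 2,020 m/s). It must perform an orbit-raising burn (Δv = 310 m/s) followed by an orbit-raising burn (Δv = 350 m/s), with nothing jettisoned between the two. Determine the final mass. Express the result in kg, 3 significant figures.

After the first burn: m = 316 × exp(−310/2020.0) = 316 × 0.85773 = 271.043 kg.
After the second burn: m = 271.043 × exp(−350/2020.0) = 271.043 × 0.84091 = 227.923 kg.

final mass ≈ 228 kg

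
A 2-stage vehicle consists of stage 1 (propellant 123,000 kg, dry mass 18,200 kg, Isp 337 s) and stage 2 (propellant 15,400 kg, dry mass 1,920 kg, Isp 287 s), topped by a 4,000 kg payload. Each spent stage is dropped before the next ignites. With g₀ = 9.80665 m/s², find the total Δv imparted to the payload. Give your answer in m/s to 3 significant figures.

Δv ≈ 8280 m/s

Ignition mass of stage 1 = 123,000+18,200 + 15,400+1,920 + 4,000 = 162,520 kg.
Stage 1: m₀ = 162,520 kg, m_f = 162,520 − 123,000 = 39,520 kg; Δv = 337×9.80665×ln(4.112) = 3304.8×1.4140 ≈ 4673 m/s.
Stage 2: m₀ = 21,320 kg, m_f = 21,320 − 15,400 = 5,920 kg; Δv = 287×9.80665×ln(3.601) = 2814.5×1.2813 ≈ 3606 m/s.
Total Δv = 4673 + 3606 = 8279 m/s.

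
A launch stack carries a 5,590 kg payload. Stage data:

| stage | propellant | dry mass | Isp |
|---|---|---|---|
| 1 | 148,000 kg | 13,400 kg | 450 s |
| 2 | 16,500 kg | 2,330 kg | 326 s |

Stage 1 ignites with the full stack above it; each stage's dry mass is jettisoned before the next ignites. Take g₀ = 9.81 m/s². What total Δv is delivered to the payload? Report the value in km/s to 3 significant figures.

Δv ≈ 10.6 km/s

Ignition mass of stage 1 = 148,000+13,400 + 16,500+2,330 + 5,590 = 185,820 kg.
Stage 1: m₀ = 185,820 kg, m_f = 185,820 − 148,000 = 37,820 kg; Δv = 450×9.81×ln(4.913) = 4414.5×1.5919 ≈ 7028 m/s.
Stage 2: m₀ = 24,420 kg, m_f = 24,420 − 16,500 = 7,920 kg; Δv = 326×9.81×ln(3.083) = 3198.1×1.1260 ≈ 3601 m/s.
Total Δv = 7028 + 3601 = 10629 m/s.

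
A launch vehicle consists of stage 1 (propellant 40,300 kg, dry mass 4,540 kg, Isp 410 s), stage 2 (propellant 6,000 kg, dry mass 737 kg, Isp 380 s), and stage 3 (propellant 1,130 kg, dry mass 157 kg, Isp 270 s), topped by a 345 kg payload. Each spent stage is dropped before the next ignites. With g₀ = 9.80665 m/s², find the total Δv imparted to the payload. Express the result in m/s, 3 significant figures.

Δv ≈ 13500 m/s

Ignition mass of stage 1 = 40,300+4,540 + 6,000+737 + 1,130+157 + 345 = 53,209 kg.
Stage 1: m₀ = 53,209 kg, m_f = 53,209 − 40,300 = 12,909 kg; Δv = 410×9.80665×ln(4.122) = 4020.7×1.4163 ≈ 5695 m/s.
Stage 2: m₀ = 8,369 kg, m_f = 8,369 − 6,000 = 2,369 kg; Δv = 380×9.80665×ln(3.533) = 3726.5×1.2621 ≈ 4703 m/s.
Stage 3: m₀ = 1,632 kg, m_f = 1,632 − 1,130 = 502 kg; Δv = 270×9.80665×ln(3.251) = 2647.8×1.1790 ≈ 3122 m/s.
Total Δv = 5695 + 4703 + 3122 = 13520 m/s.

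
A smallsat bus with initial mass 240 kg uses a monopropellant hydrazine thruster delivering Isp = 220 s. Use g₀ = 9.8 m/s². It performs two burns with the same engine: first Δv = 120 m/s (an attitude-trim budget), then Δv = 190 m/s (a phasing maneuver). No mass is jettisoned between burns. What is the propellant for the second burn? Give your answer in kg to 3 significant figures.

propellant for the second burn ≈ 19.1 kg

v_e = Isp · g₀ = 220 × 9.8 = 2156.0 m/s.
After the first burn: m = 240 × exp(−120/2156.0) = 240 × 0.94586 = 227.006 kg.
After the second burn: m = 227.006 × exp(−190/2156.0) = 227.006 × 0.91565 = 207.858 kg.
Second-burn propellant = 227.006 − 207.858 = 19.148 kg.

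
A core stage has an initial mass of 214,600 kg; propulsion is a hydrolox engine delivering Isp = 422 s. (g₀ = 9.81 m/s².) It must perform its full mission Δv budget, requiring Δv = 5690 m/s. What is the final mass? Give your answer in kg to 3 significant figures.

v_e = Isp · g₀ = 422 × 9.81 = 4139.8 m/s.
Rocket equation: m₀/m_f = exp(Δv / v_e) = exp(5690 / 4139.8) = exp(1.3745) = 3.9529.
m_f = m₀ / 3.9529 = 214,600 / 3.9529 = 54,289.3 kg.

final mass ≈ 54300 kg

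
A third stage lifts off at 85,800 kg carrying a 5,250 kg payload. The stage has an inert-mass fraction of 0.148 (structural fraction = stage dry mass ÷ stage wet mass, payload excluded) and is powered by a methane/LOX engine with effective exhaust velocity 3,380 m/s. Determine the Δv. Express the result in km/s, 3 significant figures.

Δv ≈ 5.44 km/s

Stage wet mass = m₀ − payload = 85,800 − 5,250 = 80,550 kg.
Stage dry mass = ε × stage wet mass = 0.148 × 80,550 = 11,921.4 kg.
Burnout mass m_f = stage dry + payload = 11,921.4 + 5,250 = 17,171.4 kg.
Δv = v_e · ln(85,800/17,171.4) = 3380.0 × ln(4.997) = 3380.0 × 1.6088 ≈ 5438 m/s.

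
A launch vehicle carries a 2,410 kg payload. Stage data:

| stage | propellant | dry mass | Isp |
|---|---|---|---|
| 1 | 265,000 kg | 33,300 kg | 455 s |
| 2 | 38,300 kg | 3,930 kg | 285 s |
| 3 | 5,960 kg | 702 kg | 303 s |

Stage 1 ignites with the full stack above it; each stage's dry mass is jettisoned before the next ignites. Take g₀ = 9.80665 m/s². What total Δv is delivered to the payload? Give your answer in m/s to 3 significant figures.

Δv ≈ 13300 m/s

Ignition mass of stage 1 = 265,000+33,300 + 38,300+3,930 + 5,960+702 + 2,410 = 349,602 kg.
Stage 1: m₀ = 349,602 kg, m_f = 349,602 − 265,000 = 84,602 kg; Δv = 455×9.80665×ln(4.132) = 4462.0×1.4188 ≈ 6331 m/s.
Stage 2: m₀ = 51,302 kg, m_f = 51,302 − 38,300 = 13,002 kg; Δv = 285×9.80665×ln(3.946) = 2794.9×1.3726 ≈ 3836 m/s.
Stage 3: m₀ = 9,072 kg, m_f = 9,072 − 5,960 = 3,112 kg; Δv = 303×9.80665×ln(2.915) = 2971.4×1.0699 ≈ 3179 m/s.
Total Δv = 6331 + 3836 + 3179 = 13346 m/s.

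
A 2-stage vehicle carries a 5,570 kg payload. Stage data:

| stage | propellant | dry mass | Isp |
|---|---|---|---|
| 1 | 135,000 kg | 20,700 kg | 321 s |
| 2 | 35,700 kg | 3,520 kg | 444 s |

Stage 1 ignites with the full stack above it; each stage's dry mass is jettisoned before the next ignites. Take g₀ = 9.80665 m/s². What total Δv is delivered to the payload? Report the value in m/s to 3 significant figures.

Δv ≈ 10500 m/s

Ignition mass of stage 1 = 135,000+20,700 + 35,700+3,520 + 5,570 = 200,490 kg.
Stage 1: m₀ = 200,490 kg, m_f = 200,490 − 135,000 = 65,490 kg; Δv = 321×9.80665×ln(3.061) = 3147.9×1.1189 ≈ 3522 m/s.
Stage 2: m₀ = 44,790 kg, m_f = 44,790 − 35,700 = 9,090 kg; Δv = 444×9.80665×ln(4.927) = 4354.2×1.5948 ≈ 6944 m/s.
Total Δv = 3522 + 6944 = 10466 m/s.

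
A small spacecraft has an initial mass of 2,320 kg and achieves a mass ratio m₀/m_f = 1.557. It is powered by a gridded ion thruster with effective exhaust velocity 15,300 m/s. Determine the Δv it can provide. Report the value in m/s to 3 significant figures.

Δv ≈ 6770 m/s

From the ideal rocket equation, Δv = v_e · ln(1.557) = 15300.0 × 0.4428 ≈ 6774.2 m/s.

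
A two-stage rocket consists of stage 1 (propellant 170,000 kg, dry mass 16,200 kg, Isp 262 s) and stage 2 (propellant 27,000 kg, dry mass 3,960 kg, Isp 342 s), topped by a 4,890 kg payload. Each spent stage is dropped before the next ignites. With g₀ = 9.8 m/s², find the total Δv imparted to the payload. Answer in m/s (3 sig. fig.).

Δv ≈ 8410 m/s

Ignition mass of stage 1 = 170,000+16,200 + 27,000+3,960 + 4,890 = 222,050 kg.
Stage 1: m₀ = 222,050 kg, m_f = 222,050 − 170,000 = 52,050 kg; Δv = 262×9.8×ln(4.266) = 2567.6×1.4507 ≈ 3725 m/s.
Stage 2: m₀ = 35,850 kg, m_f = 35,850 − 27,000 = 8,850 kg; Δv = 342×9.8×ln(4.051) = 3351.6×1.3989 ≈ 4689 m/s.
Total Δv = 3725 + 4689 = 8414 m/s.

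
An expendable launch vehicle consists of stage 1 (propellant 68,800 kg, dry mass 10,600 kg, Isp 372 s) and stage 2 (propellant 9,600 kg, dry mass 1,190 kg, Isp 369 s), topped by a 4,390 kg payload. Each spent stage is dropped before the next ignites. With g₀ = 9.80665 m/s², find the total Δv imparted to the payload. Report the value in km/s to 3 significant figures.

Ignition mass of stage 1 = 68,800+10,600 + 9,600+1,190 + 4,390 = 94,580 kg.
Stage 1: m₀ = 94,580 kg, m_f = 94,580 − 68,800 = 25,780 kg; Δv = 372×9.80665×ln(3.669) = 3648.1×1.2998 ≈ 4742 m/s.
Stage 2: m₀ = 15,180 kg, m_f = 15,180 − 9,600 = 5,580 kg; Δv = 369×9.80665×ln(2.72) = 3618.7×1.0008 ≈ 3622 m/s.
Total Δv = 4742 + 3622 = 8364 m/s.

Δv ≈ 8.36 km/s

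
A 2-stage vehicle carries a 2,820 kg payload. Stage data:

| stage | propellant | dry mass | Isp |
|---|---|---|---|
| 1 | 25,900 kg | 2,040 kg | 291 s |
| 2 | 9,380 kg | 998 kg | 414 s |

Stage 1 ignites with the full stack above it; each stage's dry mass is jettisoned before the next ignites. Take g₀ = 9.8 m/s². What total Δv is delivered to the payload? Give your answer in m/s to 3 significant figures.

Δv ≈ 7860 m/s

Ignition mass of stage 1 = 25,900+2,040 + 9,380+998 + 2,820 = 41,138 kg.
Stage 1: m₀ = 41,138 kg, m_f = 41,138 − 25,900 = 15,238 kg; Δv = 291×9.8×ln(2.7) = 2851.8×0.9931 ≈ 2832 m/s.
Stage 2: m₀ = 13,198 kg, m_f = 13,198 − 9,380 = 3,818 kg; Δv = 414×9.8×ln(3.457) = 4057.2×1.2403 ≈ 5032 m/s.
Total Δv = 2832 + 5032 = 7864 m/s.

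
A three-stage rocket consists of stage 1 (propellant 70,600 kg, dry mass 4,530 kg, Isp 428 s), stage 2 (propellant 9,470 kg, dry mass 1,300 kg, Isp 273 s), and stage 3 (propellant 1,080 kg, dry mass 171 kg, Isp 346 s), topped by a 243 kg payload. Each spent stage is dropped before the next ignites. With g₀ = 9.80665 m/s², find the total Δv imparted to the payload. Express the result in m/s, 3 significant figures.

Ignition mass of stage 1 = 70,600+4,530 + 9,470+1,300 + 1,080+171 + 243 = 87,394 kg.
Stage 1: m₀ = 87,394 kg, m_f = 87,394 − 70,600 = 16,794 kg; Δv = 428×9.80665×ln(5.204) = 4197.2×1.6494 ≈ 6923 m/s.
Stage 2: m₀ = 12,264 kg, m_f = 12,264 − 9,470 = 2,794 kg; Δv = 273×9.80665×ln(4.389) = 2677.2×1.4792 ≈ 3960 m/s.
Stage 3: m₀ = 1,494 kg, m_f = 1,494 − 1,080 = 414 kg; Δv = 346×9.80665×ln(3.609) = 3393.1×1.2833 ≈ 4355 m/s.
Total Δv = 6923 + 3960 + 4355 = 15238 m/s.

Δv ≈ 15200 m/s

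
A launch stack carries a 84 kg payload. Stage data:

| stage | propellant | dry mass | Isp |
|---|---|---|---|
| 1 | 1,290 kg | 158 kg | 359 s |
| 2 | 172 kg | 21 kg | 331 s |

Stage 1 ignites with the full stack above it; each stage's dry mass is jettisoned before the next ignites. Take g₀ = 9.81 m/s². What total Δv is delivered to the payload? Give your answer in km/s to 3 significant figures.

Ignition mass of stage 1 = 1,290+158 + 172+21 + 84 = 1,725 kg.
Stage 1: m₀ = 1,725 kg, m_f = 1,725 − 1,290 = 435 kg; Δv = 359×9.81×ln(3.966) = 3521.8×1.3776 ≈ 4852 m/s.
Stage 2: m₀ = 277 kg, m_f = 277 − 172 = 105 kg; Δv = 331×9.81×ln(2.638) = 3247.1×0.9701 ≈ 3150 m/s.
Total Δv = 4852 + 3150 = 8002 m/s.

Δv ≈ 8.00 km/s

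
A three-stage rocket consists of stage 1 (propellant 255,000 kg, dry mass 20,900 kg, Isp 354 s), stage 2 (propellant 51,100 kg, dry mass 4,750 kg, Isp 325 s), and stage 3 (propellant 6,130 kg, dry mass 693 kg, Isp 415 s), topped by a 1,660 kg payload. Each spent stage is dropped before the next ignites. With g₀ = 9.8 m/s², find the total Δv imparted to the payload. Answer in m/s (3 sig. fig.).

Ignition mass of stage 1 = 255,000+20,900 + 51,100+4,750 + 6,130+693 + 1,660 = 340,233 kg.
Stage 1: m₀ = 340,233 kg, m_f = 340,233 − 255,000 = 85,233 kg; Δv = 354×9.8×ln(3.992) = 3469.2×1.3842 ≈ 4802 m/s.
Stage 2: m₀ = 64,333 kg, m_f = 64,333 − 51,100 = 13,233 kg; Δv = 325×9.8×ln(4.862) = 3185.0×1.5814 ≈ 5037 m/s.
Stage 3: m₀ = 8,483 kg, m_f = 8,483 − 6,130 = 2,353 kg; Δv = 415×9.8×ln(3.605) = 4067.0×1.2824 ≈ 5215 m/s.
Total Δv = 4802 + 5037 + 5215 = 15054 m/s.

Δv ≈ 15100 m/s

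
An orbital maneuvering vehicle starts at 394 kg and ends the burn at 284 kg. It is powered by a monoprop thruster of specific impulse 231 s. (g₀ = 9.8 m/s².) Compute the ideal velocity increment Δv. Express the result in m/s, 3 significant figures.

v_e = Isp · g₀ = 231 × 9.8 = 2263.8 m/s.
Using Δv = v_e ln(m₀/m_f): Δv = v_e · ln(m₀/m_f) = 2263.8 × ln(1.387) = 2263.8 × 0.3274 ≈ 741.1 m/s.

Δv ≈ 741 m/s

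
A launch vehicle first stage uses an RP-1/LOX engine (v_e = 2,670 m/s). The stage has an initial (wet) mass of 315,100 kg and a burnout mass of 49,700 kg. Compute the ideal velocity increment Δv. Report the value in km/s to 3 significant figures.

Δv ≈ 4.93 km/s

Δv = v_e · ln(m₀/m_f) = 2670.0 × ln(6.34) = 2670.0 × 1.8469 ≈ 4931.2 m/s.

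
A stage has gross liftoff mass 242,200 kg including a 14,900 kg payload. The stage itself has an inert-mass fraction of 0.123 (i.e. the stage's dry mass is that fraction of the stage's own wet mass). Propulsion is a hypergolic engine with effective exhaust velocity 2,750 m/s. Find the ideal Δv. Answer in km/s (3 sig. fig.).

Stage wet mass = m₀ − payload = 242,200 − 14,900 = 227,300 kg.
Stage dry mass = ε × stage wet mass = 0.123 × 227,300 = 27,957.9 kg.
Burnout mass m_f = stage dry + payload = 27,957.9 + 14,900 = 42,857.9 kg.
By the Tsiolkovsky rocket equation, Δv = v_e · ln(242,200/42,857.9) = 2750.0 × ln(5.651) = 2750.0 × 1.7319 ≈ 4763 m/s.

Δv ≈ 4.76 km/s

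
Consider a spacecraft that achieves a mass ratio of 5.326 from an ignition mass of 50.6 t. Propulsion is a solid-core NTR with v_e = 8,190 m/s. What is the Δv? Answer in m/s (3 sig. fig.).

Δv = v_e · ln(5.326) = 8190.0 × 1.6726 ≈ 13698.6 m/s.

Δv ≈ 13700 m/s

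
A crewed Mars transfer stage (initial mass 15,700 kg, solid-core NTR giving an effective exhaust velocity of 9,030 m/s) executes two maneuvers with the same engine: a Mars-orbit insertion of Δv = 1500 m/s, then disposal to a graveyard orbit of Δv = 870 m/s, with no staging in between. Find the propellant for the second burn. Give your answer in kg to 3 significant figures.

propellant for the second burn ≈ 1220 kg

After the first burn: m = 15700 × exp(−1500/9030.0) = 15700 × 0.84695 = 13,297.1 kg.
After the second burn: m = 13,297.1 × exp(−870/9030.0) = 13,297.1 × 0.90815 = 12,075.8 kg.
Second-burn propellant = 13,297.1 − 12,075.8 = 1,221.3 kg.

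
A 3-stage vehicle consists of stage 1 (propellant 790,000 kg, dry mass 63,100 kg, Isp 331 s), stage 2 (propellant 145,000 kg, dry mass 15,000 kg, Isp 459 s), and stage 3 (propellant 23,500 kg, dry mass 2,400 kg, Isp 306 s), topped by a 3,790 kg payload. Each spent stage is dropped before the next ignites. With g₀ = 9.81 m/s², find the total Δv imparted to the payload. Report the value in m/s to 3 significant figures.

Δv ≈ 15800 m/s

Ignition mass of stage 1 = 790,000+63,100 + 145,000+15,000 + 23,500+2,400 + 3,790 = 1,042,790 kg.
Stage 1: m₀ = 1,042,790 kg, m_f = 1,042,790 − 790,000 = 252,790 kg; Δv = 331×9.81×ln(4.125) = 3247.1×1.4171 ≈ 4601 m/s.
Stage 2: m₀ = 189,690 kg, m_f = 189,690 − 145,000 = 44,690 kg; Δv = 459×9.81×ln(4.245) = 4502.8×1.4456 ≈ 6509 m/s.
Stage 3: m₀ = 29,690 kg, m_f = 29,690 − 23,500 = 6,190 kg; Δv = 306×9.81×ln(4.796) = 3001.9×1.5679 ≈ 4707 m/s.
Total Δv = 4601 + 6509 + 4707 = 15817 m/s.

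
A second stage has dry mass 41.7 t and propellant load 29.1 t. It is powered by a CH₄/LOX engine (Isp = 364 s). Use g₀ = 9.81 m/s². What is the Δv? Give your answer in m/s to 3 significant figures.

v_e = Isp · g₀ = 364 × 9.81 = 3570.8 m/s.
m₀ = m_dry + m_prop = 41.7 + 29.1 = 70.8 t.
Δv = v_e · ln(m₀/m_f) = 3570.8 × ln(1.698) = 3570.8 × 0.5294 ≈ 1890.3 m/s.

Δv ≈ 1890 m/s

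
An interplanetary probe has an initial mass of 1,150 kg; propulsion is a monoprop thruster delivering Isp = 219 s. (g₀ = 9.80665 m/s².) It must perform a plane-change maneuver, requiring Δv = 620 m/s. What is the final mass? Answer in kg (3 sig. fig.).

v_e = Isp · g₀ = 219 × 9.80665 = 2147.7 m/s.
Using Δv = v_e ln(m₀/m_f): m₀/m_f = exp(Δv / v_e) = exp(620 / 2147.7) = exp(0.2887) = 1.3347.
m_f = m₀ / 1.3347 = 1,150 / 1.3347 = 861.617 kg.

final mass ≈ 862 kg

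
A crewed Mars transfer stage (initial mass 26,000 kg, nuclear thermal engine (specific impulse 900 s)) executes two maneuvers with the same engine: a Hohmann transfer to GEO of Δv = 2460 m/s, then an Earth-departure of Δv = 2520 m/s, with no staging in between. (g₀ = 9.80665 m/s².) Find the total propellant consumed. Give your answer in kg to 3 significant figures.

total propellant consumed ≈ 11200 kg

v_e = Isp · g₀ = 900 × 9.80665 = 8826.0 m/s.
After the first burn: m = 26000 × exp(−2460/8826.0) = 26000 × 0.75675 = 19,675.5 kg.
After the second burn: m = 19,675.5 × exp(−2520/8826.0) = 19,675.5 × 0.75162 = 14,788.5 kg.
Total propellant = m₀ − m_final = 26000 − 14,788.5 = 11,211.5 kg.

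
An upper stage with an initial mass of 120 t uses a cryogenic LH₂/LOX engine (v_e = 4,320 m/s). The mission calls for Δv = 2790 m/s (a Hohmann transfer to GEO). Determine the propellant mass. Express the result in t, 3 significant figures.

propellant mass ≈ 57.1 t

Rocket equation: m₀/m_f = exp(Δv / v_e) = exp(2790 / 4320.0) = exp(0.6458) = 1.9076.
m_f = 120 / 1.9076 = 62.9063 t, so propellant = m₀ − m_f = 120 − 62.9063 = 57.0937 t.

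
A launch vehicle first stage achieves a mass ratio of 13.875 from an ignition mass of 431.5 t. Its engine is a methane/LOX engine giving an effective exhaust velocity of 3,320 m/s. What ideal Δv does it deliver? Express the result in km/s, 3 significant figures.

Δv ≈ 8.73 km/s

Using Δv = v_e ln(m₀/m_f): Δv = v_e · ln(13.875) = 3320.0 × 2.6301 ≈ 8731.9 m/s.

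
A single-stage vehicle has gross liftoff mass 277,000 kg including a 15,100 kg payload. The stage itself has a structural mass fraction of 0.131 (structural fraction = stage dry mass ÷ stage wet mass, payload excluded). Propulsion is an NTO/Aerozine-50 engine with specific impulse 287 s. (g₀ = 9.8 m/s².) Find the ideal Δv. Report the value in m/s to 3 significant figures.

Stage wet mass = m₀ − payload = 277,000 − 15,100 = 261,900 kg.
Stage dry mass = ε × stage wet mass = 0.131 × 261,900 = 34,308.9 kg.
Burnout mass m_f = stage dry + payload = 34,308.9 + 15,100 = 49,408.9 kg.
v_e = Isp · g₀ = 287 × 9.8 = 2812.6 m/s.
From the ideal rocket equation, Δv = v_e · ln(277,000/49,408.9) = 2812.6 × ln(5.606) = 2812.6 × 1.7239 ≈ 4849 m/s.

Δv ≈ 4850 m/s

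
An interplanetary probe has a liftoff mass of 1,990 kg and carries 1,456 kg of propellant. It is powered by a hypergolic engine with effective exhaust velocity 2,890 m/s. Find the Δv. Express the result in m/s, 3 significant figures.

m_f = m₀ − m_prop = 1,990 − 1,456 = 534 kg.
Δv = v_e · ln(m₀/m_f) = 2890.0 × ln(3.727) = 2890.0 × 1.3155 ≈ 3801.8 m/s.

Δv ≈ 3800 m/s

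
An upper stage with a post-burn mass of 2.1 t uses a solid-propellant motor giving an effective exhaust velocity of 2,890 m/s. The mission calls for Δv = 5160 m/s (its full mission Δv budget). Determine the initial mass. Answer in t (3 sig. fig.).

initial mass ≈ 12.5 t

Rocket equation: m₀/m_f = exp(Δv / v_e) = exp(5160 / 2890.0) = exp(1.7855) = 5.9624.
m₀ = m_f × 5.9624 = 2.1 × 5.9624 = 12.521 t.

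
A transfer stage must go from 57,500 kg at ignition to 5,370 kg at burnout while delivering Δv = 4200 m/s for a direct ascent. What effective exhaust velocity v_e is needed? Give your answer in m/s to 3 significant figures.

ln(m₀/m_f) = ln(57500/5370) = ln(10.71) = 2.3710.
Rocket equation: v_e = Δv / ln(m₀/m_f) = 4200 / 2.3710 = 1771.4 m/s.

v_e ≈ 1770 m/s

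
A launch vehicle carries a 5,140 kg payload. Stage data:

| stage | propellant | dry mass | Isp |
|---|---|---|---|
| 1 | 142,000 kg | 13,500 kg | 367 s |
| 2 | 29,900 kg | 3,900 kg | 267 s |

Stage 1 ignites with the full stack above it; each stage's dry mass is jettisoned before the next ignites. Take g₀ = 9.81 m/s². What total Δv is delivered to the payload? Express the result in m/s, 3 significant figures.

Δv ≈ 8540 m/s

Ignition mass of stage 1 = 142,000+13,500 + 29,900+3,900 + 5,140 = 194,440 kg.
Stage 1: m₀ = 194,440 kg, m_f = 194,440 − 142,000 = 52,440 kg; Δv = 367×9.81×ln(3.708) = 3600.3×1.3105 ≈ 4718 m/s.
Stage 2: m₀ = 38,940 kg, m_f = 38,940 − 29,900 = 9,040 kg; Δv = 267×9.81×ln(4.308) = 2619.3×1.4604 ≈ 3825 m/s.
Total Δv = 4718 + 3825 = 8543 m/s.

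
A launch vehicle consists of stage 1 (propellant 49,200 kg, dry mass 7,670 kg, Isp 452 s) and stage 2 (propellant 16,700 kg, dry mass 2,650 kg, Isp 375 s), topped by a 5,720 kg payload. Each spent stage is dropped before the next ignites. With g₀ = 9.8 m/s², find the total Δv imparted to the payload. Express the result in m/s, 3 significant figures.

Δv ≈ 8100 m/s

Ignition mass of stage 1 = 49,200+7,670 + 16,700+2,650 + 5,720 = 81,940 kg.
Stage 1: m₀ = 81,940 kg, m_f = 81,940 − 49,200 = 32,740 kg; Δv = 452×9.8×ln(2.503) = 4429.6×0.9174 ≈ 4064 m/s.
Stage 2: m₀ = 25,070 kg, m_f = 25,070 − 16,700 = 8,370 kg; Δv = 375×9.8×ln(2.995) = 3675.0×1.0970 ≈ 4032 m/s.
Total Δv = 4064 + 4032 = 8096 m/s.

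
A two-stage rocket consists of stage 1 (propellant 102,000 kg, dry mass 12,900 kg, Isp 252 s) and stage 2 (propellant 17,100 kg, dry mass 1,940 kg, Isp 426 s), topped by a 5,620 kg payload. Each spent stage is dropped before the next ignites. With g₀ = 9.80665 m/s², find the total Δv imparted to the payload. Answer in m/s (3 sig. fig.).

Ignition mass of stage 1 = 102,000+12,900 + 17,100+1,940 + 5,620 = 139,560 kg.
Stage 1: m₀ = 139,560 kg, m_f = 139,560 − 102,000 = 37,560 kg; Δv = 252×9.80665×ln(3.716) = 2471.3×1.3126 ≈ 3244 m/s.
Stage 2: m₀ = 24,660 kg, m_f = 24,660 − 17,100 = 7,560 kg; Δv = 426×9.80665×ln(3.262) = 4177.6×1.1823 ≈ 4939 m/s.
Total Δv = 3244 + 4939 = 8183 m/s.

Δv ≈ 8180 m/s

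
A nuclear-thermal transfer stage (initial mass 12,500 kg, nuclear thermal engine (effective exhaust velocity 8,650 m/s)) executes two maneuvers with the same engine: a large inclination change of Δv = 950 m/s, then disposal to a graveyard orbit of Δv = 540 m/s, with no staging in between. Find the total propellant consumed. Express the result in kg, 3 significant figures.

After the first burn: m = 12500 × exp(−950/8650.0) = 12500 × 0.89599 = 11,199.9 kg.
After the second burn: m = 11,199.9 × exp(−540/8650.0) = 11,199.9 × 0.93948 = 10,522.1 kg.
Total propellant = m₀ − m_final = 12500 − 10,522.1 = 1,977.9 kg.

total propellant consumed ≈ 1980 kg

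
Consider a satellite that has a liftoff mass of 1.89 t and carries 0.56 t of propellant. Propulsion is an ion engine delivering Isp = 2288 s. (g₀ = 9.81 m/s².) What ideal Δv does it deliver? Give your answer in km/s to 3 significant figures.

Δv ≈ 7.89 km/s

v_e = Isp · g₀ = 2288 × 9.81 = 22445.3 m/s.
m_f = m₀ − m_prop = 1.89 − 0.56 = 1.33 t.
By the Tsiolkovsky rocket equation, Δv = v_e · ln(m₀/m_f) = 22445.3 × ln(1.421) = 22445.3 × 0.3514 ≈ 7887.2 m/s.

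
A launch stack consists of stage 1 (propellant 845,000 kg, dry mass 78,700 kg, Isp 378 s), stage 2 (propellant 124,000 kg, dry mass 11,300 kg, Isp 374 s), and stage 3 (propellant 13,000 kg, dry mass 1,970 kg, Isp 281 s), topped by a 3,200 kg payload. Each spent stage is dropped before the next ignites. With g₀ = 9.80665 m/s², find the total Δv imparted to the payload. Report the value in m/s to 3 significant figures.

Ignition mass of stage 1 = 845,000+78,700 + 124,000+11,300 + 13,000+1,970 + 3,200 = 1,077,170 kg.
Stage 1: m₀ = 1,077,170 kg, m_f = 1,077,170 − 845,000 = 232,170 kg; Δv = 378×9.80665×ln(4.64) = 3706.9×1.5346 ≈ 5689 m/s.
Stage 2: m₀ = 153,470 kg, m_f = 153,470 − 124,000 = 29,470 kg; Δv = 374×9.80665×ln(5.208) = 3667.7×1.6501 ≈ 6052 m/s.
Stage 3: m₀ = 18,170 kg, m_f = 18,170 − 13,000 = 5,170 kg; Δv = 281×9.80665×ln(3.515) = 2755.7×1.2569 ≈ 3464 m/s.
Total Δv = 5689 + 6052 + 3464 = 15205 m/s.

Δv ≈ 15200 m/s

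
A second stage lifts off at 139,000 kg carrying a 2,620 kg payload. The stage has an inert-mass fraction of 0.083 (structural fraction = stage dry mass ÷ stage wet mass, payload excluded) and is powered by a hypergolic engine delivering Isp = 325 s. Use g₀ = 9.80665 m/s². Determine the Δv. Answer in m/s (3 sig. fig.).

Δv ≈ 7330 m/s

Stage wet mass = m₀ − payload = 139,000 − 2,620 = 136,380 kg.
Stage dry mass = ε × stage wet mass = 0.083 × 136,380 = 11,319.5 kg.
Burnout mass m_f = stage dry + payload = 11,319.5 + 2,620 = 13,939.5 kg.
v_e = Isp · g₀ = 325 × 9.80665 = 3187.2 m/s.
By the Tsiolkovsky rocket equation, Δv = v_e · ln(139,000/13,939.5) = 3187.2 × ln(9.972) = 3187.2 × 2.2997 ≈ 7330 m/s.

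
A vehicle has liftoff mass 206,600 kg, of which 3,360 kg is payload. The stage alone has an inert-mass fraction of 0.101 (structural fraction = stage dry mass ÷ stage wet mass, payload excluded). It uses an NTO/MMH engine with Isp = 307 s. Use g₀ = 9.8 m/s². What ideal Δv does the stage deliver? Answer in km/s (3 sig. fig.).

Stage wet mass = m₀ − payload = 206,600 − 3,360 = 203,240 kg.
Stage dry mass = ε × stage wet mass = 0.101 × 203,240 = 20,527.2 kg.
Burnout mass m_f = stage dry + payload = 20,527.2 + 3,360 = 23,887.2 kg.
v_e = Isp · g₀ = 307 × 9.8 = 3008.6 m/s.
By the Tsiolkovsky rocket equation, Δv = v_e · ln(206,600/23,887.2) = 3008.6 × ln(8.649) = 3008.6 × 2.1574 ≈ 6491 m/s.

Δv ≈ 6.49 km/s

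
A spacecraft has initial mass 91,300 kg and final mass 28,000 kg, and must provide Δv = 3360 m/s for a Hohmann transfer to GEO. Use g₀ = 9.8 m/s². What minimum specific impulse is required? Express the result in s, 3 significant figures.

ln(m₀/m_f) = ln(91300/28000) = ln(3.261) = 1.1819.
v_e = Δv / ln(m₀/m_f) = 3360 / 1.1819 = 2842.8 m/s.
Isp = v_e / g₀ = 2842.8 / 9.8 = 290.1 s.

Isp ≈ 290 s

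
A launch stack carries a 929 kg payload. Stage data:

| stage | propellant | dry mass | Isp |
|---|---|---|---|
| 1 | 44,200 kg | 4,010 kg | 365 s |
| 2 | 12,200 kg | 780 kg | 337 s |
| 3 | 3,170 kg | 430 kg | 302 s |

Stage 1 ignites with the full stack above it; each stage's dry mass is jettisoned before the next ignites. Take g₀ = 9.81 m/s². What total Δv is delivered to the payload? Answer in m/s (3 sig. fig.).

Ignition mass of stage 1 = 44,200+4,010 + 12,200+780 + 3,170+430 + 929 = 65,719 kg.
Stage 1: m₀ = 65,719 kg, m_f = 65,719 − 44,200 = 21,519 kg; Δv = 365×9.81×ln(3.054) = 3580.7×1.1165 ≈ 3998 m/s.
Stage 2: m₀ = 17,509 kg, m_f = 17,509 − 12,200 = 5,309 kg; Δv = 337×9.81×ln(3.298) = 3306.0×1.1933 ≈ 3945 m/s.
Stage 3: m₀ = 4,529 kg, m_f = 4,529 − 3,170 = 1,359 kg; Δv = 302×9.81×ln(3.333) = 2962.6×1.2038 ≈ 3566 m/s.
Total Δv = 3998 + 3945 + 3566 = 11509 m/s.

Δv ≈ 11500 m/s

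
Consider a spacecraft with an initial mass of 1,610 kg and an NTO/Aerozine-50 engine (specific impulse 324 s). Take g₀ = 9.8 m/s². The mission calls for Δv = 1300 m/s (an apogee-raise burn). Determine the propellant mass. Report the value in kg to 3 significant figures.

v_e = Isp · g₀ = 324 × 9.8 = 3175.2 m/s.
m₀/m_f = exp(Δv / v_e) = exp(1300 / 3175.2) = exp(0.4094) = 1.5059.
m_f = 1,610 / 1.5059 = 1,069.13 kg, so propellant = m₀ − m_f = 1,610 − 1,069.13 = 540.87 kg.

propellant mass ≈ 541 kg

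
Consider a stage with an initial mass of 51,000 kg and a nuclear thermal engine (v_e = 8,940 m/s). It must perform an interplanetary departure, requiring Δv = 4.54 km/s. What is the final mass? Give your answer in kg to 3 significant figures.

m₀/m_f = exp(Δv / v_e) = exp(4540 / 8940.0) = exp(0.5078) = 1.6617.
m_f = m₀ / 1.6617 = 51,000 / 1.6617 = 30,691.5 kg.

final mass ≈ 30700 kg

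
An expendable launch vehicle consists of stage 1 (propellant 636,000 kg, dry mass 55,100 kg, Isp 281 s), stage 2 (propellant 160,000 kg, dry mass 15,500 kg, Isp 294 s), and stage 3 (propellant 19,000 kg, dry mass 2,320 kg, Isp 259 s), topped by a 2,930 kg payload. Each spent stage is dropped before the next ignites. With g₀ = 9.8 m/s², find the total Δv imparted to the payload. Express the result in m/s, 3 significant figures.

Ignition mass of stage 1 = 636,000+55,100 + 160,000+15,500 + 19,000+2,320 + 2,930 = 890,850 kg.
Stage 1: m₀ = 890,850 kg, m_f = 890,850 − 636,000 = 254,850 kg; Δv = 281×9.8×ln(3.496) = 2753.8×1.2515 ≈ 3446 m/s.
Stage 2: m₀ = 199,750 kg, m_f = 199,750 − 160,000 = 39,750 kg; Δv = 294×9.8×ln(5.025) = 2881.2×1.6145 ≈ 4652 m/s.
Stage 3: m₀ = 24,250 kg, m_f = 24,250 − 19,000 = 5,250 kg; Δv = 259×9.8×ln(4.619) = 2538.2×1.5302 ≈ 3884 m/s.
Total Δv = 3446 + 4652 + 3884 = 11982 m/s.

Δv ≈ 12000 m/s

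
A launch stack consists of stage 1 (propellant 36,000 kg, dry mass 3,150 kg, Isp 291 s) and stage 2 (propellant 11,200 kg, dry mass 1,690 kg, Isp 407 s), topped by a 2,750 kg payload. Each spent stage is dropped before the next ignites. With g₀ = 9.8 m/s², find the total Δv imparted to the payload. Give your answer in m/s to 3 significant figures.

Ignition mass of stage 1 = 36,000+3,150 + 11,200+1,690 + 2,750 = 54,790 kg.
Stage 1: m₀ = 54,790 kg, m_f = 54,790 − 36,000 = 18,790 kg; Δv = 291×9.8×ln(2.916) = 2851.8×1.0702 ≈ 3052 m/s.
Stage 2: m₀ = 15,640 kg, m_f = 15,640 − 11,200 = 4,440 kg; Δv = 407×9.8×ln(3.523) = 3988.6×1.2592 ≈ 5022 m/s.
Total Δv = 3052 + 5022 = 8074 m/s.

Δv ≈ 8070 m/s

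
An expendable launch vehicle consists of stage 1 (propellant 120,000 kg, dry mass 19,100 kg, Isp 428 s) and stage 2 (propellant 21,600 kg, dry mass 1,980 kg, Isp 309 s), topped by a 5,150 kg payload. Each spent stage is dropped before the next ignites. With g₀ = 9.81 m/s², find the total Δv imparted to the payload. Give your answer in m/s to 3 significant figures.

Δv ≈ 9500 m/s

Ignition mass of stage 1 = 120,000+19,100 + 21,600+1,980 + 5,150 = 167,830 kg.
Stage 1: m₀ = 167,830 kg, m_f = 167,830 − 120,000 = 47,830 kg; Δv = 428×9.81×ln(3.509) = 4198.7×1.2553 ≈ 5271 m/s.
Stage 2: m₀ = 28,730 kg, m_f = 28,730 − 21,600 = 7,130 kg; Δv = 309×9.81×ln(4.029) = 3031.3×1.3936 ≈ 4224 m/s.
Total Δv = 5271 + 4224 = 9495 m/s.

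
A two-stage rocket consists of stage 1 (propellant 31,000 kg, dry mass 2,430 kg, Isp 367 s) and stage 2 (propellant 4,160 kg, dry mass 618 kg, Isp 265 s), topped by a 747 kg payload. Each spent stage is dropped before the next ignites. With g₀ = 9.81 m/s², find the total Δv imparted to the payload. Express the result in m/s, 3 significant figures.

Ignition mass of stage 1 = 31,000+2,430 + 4,160+618 + 747 = 38,955 kg.
Stage 1: m₀ = 38,955 kg, m_f = 38,955 − 31,000 = 7,955 kg; Δv = 367×9.81×ln(4.897) = 3600.3×1.5886 ≈ 5719 m/s.
Stage 2: m₀ = 5,525 kg, m_f = 5,525 − 4,160 = 1,365 kg; Δv = 265×9.81×ln(4.048) = 2599.7×1.3981 ≈ 3635 m/s.
Total Δv = 5719 + 3635 = 9354 m/s.

Δv ≈ 9350 m/s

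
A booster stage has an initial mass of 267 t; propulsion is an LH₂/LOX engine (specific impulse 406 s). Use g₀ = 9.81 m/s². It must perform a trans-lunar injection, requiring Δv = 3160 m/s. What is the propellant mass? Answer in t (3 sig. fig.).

v_e = Isp · g₀ = 406 × 9.81 = 3982.9 m/s.
By the Tsiolkovsky rocket equation, m₀/m_f = exp(Δv / v_e) = exp(3160 / 3982.9) = exp(0.7934) = 2.2109.
m_f = 267 / 2.2109 = 120.765 t, so propellant = m₀ − m_f = 267 − 120.765 = 146.235 t.

propellant mass ≈ 146 t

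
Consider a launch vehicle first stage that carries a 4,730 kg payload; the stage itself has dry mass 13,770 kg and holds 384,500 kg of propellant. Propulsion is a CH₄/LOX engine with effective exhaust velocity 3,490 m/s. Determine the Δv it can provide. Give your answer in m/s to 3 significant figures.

m₀ = payload + dry + propellant = 4,730 + 13,770 + 384,500 = 403,000 kg.
m_f = payload + dry = 4,730 + 13,770 = 18,500 kg.
From the ideal rocket equation, Δv = v_e · ln(m₀/m_f) = 3490.0 × ln(21.78) = 3490.0 × 3.0812 ≈ 10753.3 m/s.

Δv ≈ 10800 m/s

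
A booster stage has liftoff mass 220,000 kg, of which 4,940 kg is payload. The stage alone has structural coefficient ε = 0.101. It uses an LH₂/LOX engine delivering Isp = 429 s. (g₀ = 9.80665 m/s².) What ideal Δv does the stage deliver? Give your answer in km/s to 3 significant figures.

Stage wet mass = m₀ − payload = 220,000 − 4,940 = 215,060 kg.
Stage dry mass = ε × stage wet mass = 0.101 × 215,060 = 21,721.1 kg.
Burnout mass m_f = stage dry + payload = 21,721.1 + 4,940 = 26,661.1 kg.
v_e = Isp · g₀ = 429 × 9.80665 = 4207.1 m/s.
From the ideal rocket equation, Δv = v_e · ln(220,000/26,661.1) = 4207.1 × ln(8.252) = 4207.1 × 2.1104 ≈ 8879 m/s.

Δv ≈ 8.88 km/s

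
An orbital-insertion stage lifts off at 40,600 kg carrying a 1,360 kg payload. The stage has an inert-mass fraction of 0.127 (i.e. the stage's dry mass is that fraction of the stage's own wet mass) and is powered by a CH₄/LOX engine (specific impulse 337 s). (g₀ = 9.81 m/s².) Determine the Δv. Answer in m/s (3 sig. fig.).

Stage wet mass = m₀ − payload = 40,600 − 1,360 = 39,240 kg.
Stage dry mass = ε × stage wet mass = 0.127 × 39,240 = 4,983.48 kg.
Burnout mass m_f = stage dry + payload = 4,983.48 + 1,360 = 6,343.48 kg.
v_e = Isp · g₀ = 337 × 9.81 = 3306.0 m/s.
Using Δv = v_e ln(m₀/m_f): Δv = v_e · ln(40,600/6,343.48) = 3306.0 × ln(6.4) = 3306.0 × 1.8563 ≈ 6137 m/s.

Δv ≈ 6140 m/s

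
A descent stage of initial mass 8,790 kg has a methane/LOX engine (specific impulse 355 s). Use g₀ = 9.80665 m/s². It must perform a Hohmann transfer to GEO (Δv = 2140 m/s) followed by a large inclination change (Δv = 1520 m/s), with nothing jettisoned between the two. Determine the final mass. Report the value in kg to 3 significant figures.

final mass ≈ 3070 kg

v_e = Isp · g₀ = 355 × 9.80665 = 3481.4 m/s.
After the first burn: m = 8790 × exp(−2140/3481.4) = 8790 × 0.54080 = 4,753.63 kg.
After the second burn: m = 4,753.63 × exp(−1520/3481.4) = 4,753.63 × 0.64622 = 3,071.89 kg.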